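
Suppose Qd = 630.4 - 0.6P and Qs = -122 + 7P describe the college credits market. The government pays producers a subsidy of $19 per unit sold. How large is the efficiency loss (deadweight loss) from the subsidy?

Deadweight loss = $99.75

Pre-subsidy: 630.4 - 0.6P = -122 + 7P gives P* = 99, Q* = 571.
With the subsidy, sellers receive Ps = Pb + 19 for each unit, where Pb is the price buyers pay.
Supply in terms of Pb becomes Qs = -122 + 7(Pb + 19) = 11 + 7Pb. Setting this equal to demand: 630.4 - 0.6Pb = 11 + 7Pb, so Pb = 81.5.
Sellers receive Ps = 81.5 + 19 = 100.5; Q' = 630.4 − 0.6·81.5 = 581.5.
The subsidy expands output by 581.5 − 571 = 10.5 past the efficient level; on those units the gap between marginal cost and willingness to pay runs from 0 up to 19.
DWL = ½ × 19 × 10.5 = 99.75.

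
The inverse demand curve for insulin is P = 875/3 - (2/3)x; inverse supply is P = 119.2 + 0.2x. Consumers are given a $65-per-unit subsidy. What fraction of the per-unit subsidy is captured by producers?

Pre-subsidy: 875/3 - (2/3)x = 119.2 + 0.2x gives x* = 199 and P* = 159.
With the rebate, buyers effectively pay Pb = Ps − 65, where Ps is the price sellers receive.
On the curves, Pb = 875/3 - (2/3)x and Ps = 119.2 + 0.2x; the wedge Ps − Pb = 65 gives 119.2 + 0.2x − (875/3 - (2/3)x) = 65, so x' = 274.
Then Pb = 875/3 − (2/3)·274 = 109 and Ps = 119.2 + 0.2·274 = 174.
Buyers' price falls by P* − Pb = 159 − 109 = 50; sellers' price rises by Ps − P* = 174 − 159 = 15.
So producers capture 15/65 = 3/13 of each unit of subsidy.

Producer share = 3/13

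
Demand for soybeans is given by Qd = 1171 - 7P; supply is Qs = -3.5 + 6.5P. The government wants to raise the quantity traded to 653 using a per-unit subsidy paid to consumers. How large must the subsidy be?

At Q = 653, invert demand for the buyer price: Pb = (1171 − 653)/7 = 74; invert supply for the seller price: Ps = (653 − (-3.5))/6.5 = 101.
The subsidy must fill the gap: s = Ps − Pb = 101 − 74 = 27.

Required subsidy s = 27 per unit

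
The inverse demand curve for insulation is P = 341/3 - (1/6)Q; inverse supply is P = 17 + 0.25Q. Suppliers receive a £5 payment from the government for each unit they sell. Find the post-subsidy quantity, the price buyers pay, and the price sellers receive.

Pre-subsidy: 341/3 - (1/6)Q = 17 + 0.25Q gives Q* = 232 and P* = 75.
With the subsidy, sellers receive Ps = Pb + 5 for each unit, where Pb is the price buyers pay.
On the curves, Pb = 341/3 - (1/6)Q and Ps = 17 + 0.25Q; the wedge Ps − Pb = 5 gives 17 + 0.25Q − (341/3 - (1/6)Q) = 5, so Q' = 244.
Then Pb = 341/3 − (1/6)·244 = 73 and Ps = 17 + 0.25·244 = 78.

Q' = 244; buyers pay £73; sellers receive £78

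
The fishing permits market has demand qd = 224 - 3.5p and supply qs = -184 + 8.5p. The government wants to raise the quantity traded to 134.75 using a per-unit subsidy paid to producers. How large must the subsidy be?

Required subsidy s = 12 per unit

At q = 134.75, invert demand for the buyer price: pb = (224 − 134.75)/3.5 = 25.5; invert supply for the seller price: ps = (134.75 − (-184))/8.5 = 37.5.
The subsidy must fill the gap: s = ps − pb = 37.5 − 25.5 = 12.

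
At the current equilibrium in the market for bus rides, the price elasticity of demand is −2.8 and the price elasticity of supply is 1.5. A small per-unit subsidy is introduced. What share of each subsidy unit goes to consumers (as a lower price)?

Consumer share = 15/43

For a small subsidy around the equilibrium, the benefit split depends on the relative slopes, which at a point are proportional to the elasticities.
Buyer share = εs/(εs + |εd|) = 1.5/(1.5 + 2.8) = 15/43; seller share = |εd|/(εs + |εd|) = 28/43.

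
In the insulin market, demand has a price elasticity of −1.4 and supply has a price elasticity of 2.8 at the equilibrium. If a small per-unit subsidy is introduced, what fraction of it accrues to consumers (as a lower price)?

For a small subsidy around the equilibrium, the benefit split depends on the relative slopes, which at a point are proportional to the elasticities.
Buyer share = εs/(εs + |εd|) = 2.8/(2.8 + 1.4) = 2/3; seller share = |εd|/(εs + |εd|) = 1/3.

Consumer share = 2/3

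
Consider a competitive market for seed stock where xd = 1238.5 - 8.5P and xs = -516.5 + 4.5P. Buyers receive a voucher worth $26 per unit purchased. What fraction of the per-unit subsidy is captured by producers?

Producer share = 17/26

Pre-subsidy: 1238.5 - 8.5P = -516.5 + 4.5P gives P* = 135, x* = 91.
With the rebate, buyers effectively pay Pb = Ps − 26, where Ps is the price sellers receive.
Demand in terms of Ps becomes xd = 1238.5 − 8.5(Ps − 26) = 1459.5 - 8.5Ps. Setting this equal to supply: 1459.5 - 8.5Ps = -516.5 + 4.5Ps, so Ps = 152.
Buyers pay Pb = 152 − 26 = 126; x' = -516.5 + 4.5·152 = 167.5.
Buyers' price falls by P* − Pb = 135 − 126 = 9; sellers' price rises by Ps − P* = 152 − 135 = 17.
So producers capture 17/26 = 17/26 of each unit of subsidy.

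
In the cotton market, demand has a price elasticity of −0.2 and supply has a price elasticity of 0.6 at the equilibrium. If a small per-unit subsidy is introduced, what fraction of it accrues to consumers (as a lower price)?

Consumer share = 0.75

For a small subsidy around the equilibrium, the benefit split depends on the relative slopes, which at a point are proportional to the elasticities.
Buyer share = εs/(εs + |εd|) = 0.6/(0.6 + 0.2) = 0.75; seller share = |εd|/(εs + |εd|) = 0.25.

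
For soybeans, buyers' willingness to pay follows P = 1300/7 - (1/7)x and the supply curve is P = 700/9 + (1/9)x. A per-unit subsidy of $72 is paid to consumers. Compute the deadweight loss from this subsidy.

Pre-subsidy: 1300/7 - (1/7)x = 700/9 + (1/9)x gives x* = 425 and P* = 125.
With the rebate, buyers effectively pay Pb = Ps − 72, where Ps is the price sellers receive.
On the curves, Pb = 1300/7 - (1/7)x and Ps = 700/9 + (1/9)x; the wedge Ps − Pb = 72 gives 700/9 + (1/9)x − (1300/7 - (1/7)x) = 72, so x' = 708.5.
Then Pb = 1300/7 − (1/7)·708.5 = 84.5 and Ps = 700/9 + (1/9)·708.5 = 156.5.
The subsidy expands output by 708.5 − 425 = 283.5 past the efficient level; on those units the gap between marginal cost and willingness to pay runs from 0 up to 72.
DWL = ½ × 72 × 283.5 = 10206.

Deadweight loss = $10206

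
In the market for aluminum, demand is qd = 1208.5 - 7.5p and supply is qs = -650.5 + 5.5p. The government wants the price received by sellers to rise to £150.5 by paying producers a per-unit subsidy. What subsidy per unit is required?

At a seller price of 150.5, quantity supplied is -650.5 + 5.5·150.5 = 177.25.
Buyers absorb 177.25 only when they pay pb with 1208.5 − 7.5·pb = 177.25, i.e. pb = 137.5.
s = ps − pb = 150.5 − 137.5 = 13.

Required subsidy s = £13 per unit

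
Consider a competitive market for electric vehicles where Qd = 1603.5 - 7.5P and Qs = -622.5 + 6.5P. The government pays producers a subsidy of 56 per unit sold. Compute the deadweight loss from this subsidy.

Deadweight loss = 5460

Pre-subsidy: 1603.5 - 7.5P = -622.5 + 6.5P gives P* = 159, Q* = 411.
With the subsidy, sellers receive Ps = Pb + 56 for each unit, where Pb is the price buyers pay.
Supply in terms of Pb becomes Qs = -622.5 + 6.5(Pb + 56) = -258.5 + 6.5Pb. Setting this equal to demand: 1603.5 - 7.5Pb = -258.5 + 6.5Pb, so Pb = 133.
Sellers receive Ps = 133 + 56 = 189; Q' = 1603.5 − 7.5·133 = 606.
The subsidy expands output by 606 − 411 = 195 past the efficient level; on those units the gap between marginal cost and willingness to pay runs from 0 up to 56.
DWL = ½ × 56 × 195 = 5460.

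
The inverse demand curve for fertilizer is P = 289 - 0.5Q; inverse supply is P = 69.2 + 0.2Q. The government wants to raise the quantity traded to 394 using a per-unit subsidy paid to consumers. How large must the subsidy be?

Required subsidy s = 56 per unit

At Q = 394, from the demand curve buyers pay Pb = 289 − 0.5·394 = 92; from the supply curve sellers need Ps = 69.2 + 0.2·394 = 148.
The subsidy must fill the gap: s = Ps − Pb = 148 − 92 = 56.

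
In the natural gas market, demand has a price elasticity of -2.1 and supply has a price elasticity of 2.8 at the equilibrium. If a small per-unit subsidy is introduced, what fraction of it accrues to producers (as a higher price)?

For a small subsidy around the equilibrium, the benefit split depends on the relative slopes, which at a point are proportional to the elasticities.
Buyer share = εs/(εs + |εd|) = 2.8/(2.8 + 2.1) = 4/7; seller share = |εd|/(εs + |εd|) = 3/7.
So producers capture 3/7 of the subsidy.

Producer share = 3/7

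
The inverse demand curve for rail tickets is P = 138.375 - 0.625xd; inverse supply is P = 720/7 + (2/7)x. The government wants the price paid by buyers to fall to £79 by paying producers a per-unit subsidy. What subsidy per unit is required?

Required subsidy s = £51 per unit

At a buyer price of 79, quantity demanded is 221.4 − 1.6·79 = 95.
Sellers supply 95 only when they receive Ps = 720/7 + (2/7)·95 = 130.
s = Ps − Pb = 130 − 79 = 51.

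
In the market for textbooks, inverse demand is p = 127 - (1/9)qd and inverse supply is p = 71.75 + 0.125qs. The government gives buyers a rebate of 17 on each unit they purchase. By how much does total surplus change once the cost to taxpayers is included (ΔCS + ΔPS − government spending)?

Pre-subsidy: 127 - (1/9)q = 71.75 + 0.125q gives q* = 234 and p* = 101.
With the rebate, buyers effectively pay pb = ps − 17, where ps is the price sellers receive.
On the curves, pb = 127 - (1/9)q and ps = 71.75 + 0.125q; the wedge ps − pb = 17 gives 71.75 + 0.125q − (127 - (1/9)q) = 17, so q' = 306.
Then pb = 127 − (1/9)·306 = 93 and ps = 71.75 + 0.125·306 = 110.
ΔCS = ½(234 + 306)(101 − 93) = 2160; ΔPS = ½(234 + 306)(110 − 101) = 2430.
Government spending = 17 × 306 = 5202.
Net change = 2160 + 2430 − 5202 = -612. The loss equals the DWL triangle ½·17·72.

Net change in total surplus = -612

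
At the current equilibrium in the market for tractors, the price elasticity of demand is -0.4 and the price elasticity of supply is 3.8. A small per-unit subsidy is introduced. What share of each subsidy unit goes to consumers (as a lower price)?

Consumer share = 19/21

For a small subsidy around the equilibrium, the benefit split depends on the relative slopes, which at a point are proportional to the elasticities.
Buyer share = εs/(εs + |εd|) = 3.8/(3.8 + 0.4) = 19/21; seller share = |εd|/(εs + |εd|) = 2/21.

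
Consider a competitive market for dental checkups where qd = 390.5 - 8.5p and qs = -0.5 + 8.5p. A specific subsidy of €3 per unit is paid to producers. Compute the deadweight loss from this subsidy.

Deadweight loss = €19.125

Pre-subsidy: 390.5 - 8.5p = -0.5 + 8.5p gives p* = 23, q* = 195.
With the subsidy, sellers receive ps = pb + 3 for each unit, where pb is the price buyers pay.
Supply in terms of pb becomes qs = -0.5 + 8.5(pb + 3) = 25 + 8.5pb. Setting this equal to demand: 390.5 - 8.5pb = 25 + 8.5pb, so pb = 21.5.
Sellers receive ps = 21.5 + 3 = 24.5; q' = 390.5 − 8.5·21.5 = 207.75.
The subsidy expands output by 207.75 − 195 = 12.75 past the efficient level; on those units the gap between marginal cost and willingness to pay runs from 0 up to 3.
DWL = ½ × 3 × 12.75 = 19.125.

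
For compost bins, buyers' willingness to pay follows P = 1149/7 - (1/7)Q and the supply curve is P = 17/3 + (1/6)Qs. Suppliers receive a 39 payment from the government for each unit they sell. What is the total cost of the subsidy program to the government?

Government cost = 24882

Pre-subsidy: 1149/7 - (1/7)Q = 17/3 + (1/6)Q gives Q* = 512 and P* = 91.
With the subsidy, sellers receive Ps = Pb + 39 for each unit, where Pb is the price buyers pay.
On the curves, Pb = 1149/7 - (1/7)Q and Ps = 17/3 + (1/6)Q; the wedge Ps − Pb = 39 gives 17/3 + (1/6)Q − (1149/7 - (1/7)Q) = 39, so Q' = 638.
Then Pb = 1149/7 − (1/7)·638 = 73 and Ps = 17/3 + (1/6)·638 = 112.
Government outlay = subsidy × quantity = 39 × 638 = 24882.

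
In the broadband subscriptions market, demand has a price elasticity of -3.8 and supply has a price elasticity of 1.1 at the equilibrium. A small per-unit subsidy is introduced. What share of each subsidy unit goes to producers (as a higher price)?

Producer share = 38/49

For a small subsidy around the equilibrium, the benefit split depends on the relative slopes, which at a point are proportional to the elasticities.
Buyer share = εs/(εs + |εd|) = 1.1/(1.1 + 3.8) = 11/49; seller share = |εd|/(εs + |εd|) = 38/49.
So producers capture 38/49 of the subsidy.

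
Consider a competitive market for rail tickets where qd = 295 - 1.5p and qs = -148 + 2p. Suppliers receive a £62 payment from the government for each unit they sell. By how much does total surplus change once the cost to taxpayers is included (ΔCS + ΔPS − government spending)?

Net change in total surplus = -11532/7

Pre-subsidy: 295 - 1.5p = -148 + 2p gives p* = 886/7, q* = 736/7.
With the subsidy, sellers receive ps = pb + 62 for each unit, where pb is the price buyers pay.
Supply in terms of pb becomes qs = -148 + 2(pb + 62) = -24 + 2pb. Setting this equal to demand: 295 - 1.5pb = -24 + 2pb, so pb = 638/7.
Sellers receive ps = 638/7 + 62 = 1072/7; q' = 295 − 1.5·(638/7) = 1108/7.
ΔCS = ½(736/7 + 1108/7)(886/7 − 638/7) = 228656/49; ΔPS = ½(736/7 + 1108/7)(1072/7 − 886/7) = 171492/49.
Government spending = 62 × 1108/7 = 68696/7.
Net change = 228656/49 + 171492/49 − 68696/7 = -11532/7. The loss equals the DWL triangle ½·62·372/7.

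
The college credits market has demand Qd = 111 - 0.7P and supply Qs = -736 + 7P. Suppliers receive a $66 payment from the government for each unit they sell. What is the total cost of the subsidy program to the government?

Pre-subsidy: 111 - 0.7P = -736 + 7P gives P* = 110, Q* = 34.
With the subsidy, sellers receive Ps = Pb + 66 for each unit, where Pb is the price buyers pay.
Supply in terms of Pb becomes Qs = -736 + 7(Pb + 66) = -274 + 7Pb. Setting this equal to demand: 111 - 0.7Pb = -274 + 7Pb, so Pb = 50.
Sellers receive Ps = 50 + 66 = 116; Q' = 111 − 0.7·50 = 76.
Government outlay = subsidy × quantity = 66 × 76 = 5016.

Government cost = $5016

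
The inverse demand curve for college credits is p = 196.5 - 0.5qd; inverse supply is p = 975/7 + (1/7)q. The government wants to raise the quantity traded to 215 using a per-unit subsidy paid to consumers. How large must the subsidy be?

Required subsidy s = 81 per unit

At q = 215, from the demand curve buyers pay pb = 196.5 − 0.5·215 = 89; from the supply curve sellers need ps = 975/7 + (1/7)·215 = 170.
The subsidy must fill the gap: s = ps − pb = 170 − 89 = 81.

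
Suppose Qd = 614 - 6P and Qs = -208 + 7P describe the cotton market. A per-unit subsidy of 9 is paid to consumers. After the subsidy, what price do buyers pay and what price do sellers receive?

Pre-subsidy: 614 - 6P = -208 + 7P gives P* = 822/13, Q* = 3050/13.
With the rebate, buyers effectively pay Pb = Ps − 9, where Ps is the price sellers receive.
Demand in terms of Ps becomes Qd = 614 − 6(Ps − 9) = 668 - 6Ps. Setting this equal to supply: 668 - 6Ps = -208 + 7Ps, so Ps = 876/13.
Buyers pay Pb = 876/13 − 9 = 759/13; Q' = -208 + 7·(876/13) = 3428/13.

Buyers pay 759/13; sellers receive 876/13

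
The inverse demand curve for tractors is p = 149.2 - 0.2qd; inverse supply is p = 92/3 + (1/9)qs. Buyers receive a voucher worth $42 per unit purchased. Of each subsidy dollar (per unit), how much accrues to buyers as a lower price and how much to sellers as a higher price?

Buyers gain $27 per unit; sellers gain $15 per unit

Pre-subsidy: 149.2 - 0.2q = 92/3 + (1/9)q gives q* = 381 and p* = 73.
With the rebate, buyers effectively pay pb = ps − 42, where ps is the price sellers receive.
On the curves, pb = 149.2 - 0.2q and ps = 92/3 + (1/9)q; the wedge ps − pb = 42 gives 92/3 + (1/9)q − (149.2 - 0.2q) = 42, so q' = 516.
Then pb = 149.2 − 0.2·516 = 46 and ps = 92/3 + (1/9)·516 = 88.
Buyers' price falls by p* − pb = 73 − 46 = 27; sellers' price rises by ps − p* = 88 − 73 = 15.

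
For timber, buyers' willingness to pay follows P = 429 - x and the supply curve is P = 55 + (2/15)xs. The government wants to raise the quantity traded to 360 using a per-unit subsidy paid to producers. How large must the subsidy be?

At x = 360, from the demand curve buyers pay Pb = 429 − 1·360 = 69; from the supply curve sellers need Ps = 55 + (2/15)·360 = 103.
The subsidy must fill the gap: s = Ps − Pb = 103 − 69 = 34.

Required subsidy s = 34 per unit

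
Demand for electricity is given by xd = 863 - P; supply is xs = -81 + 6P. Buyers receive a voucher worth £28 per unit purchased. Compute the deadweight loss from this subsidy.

Deadweight loss = £336

Pre-subsidy: 863 - P = -81 + 6P gives P* = 944/7, x* = 5097/7.
With the rebate, buyers effectively pay Pb = Ps − 28, where Ps is the price sellers receive.
Demand in terms of Ps becomes xd = 863 − 1(Ps − 28) = 891 - Ps. Setting this equal to supply: 891 - Ps = -81 + 6Ps, so Ps = 972/7.
Buyers pay Pb = 972/7 − 28 = 776/7; x' = -81 + 6·(972/7) = 5265/7.
The subsidy expands output by 5265/7 − 5097/7 = 24 past the efficient level; on those units the gap between marginal cost and willingness to pay runs from 0 up to 28.
DWL = ½ × 28 × 24 = 336.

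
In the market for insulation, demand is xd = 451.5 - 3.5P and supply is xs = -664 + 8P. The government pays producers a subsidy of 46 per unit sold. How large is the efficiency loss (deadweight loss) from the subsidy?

Deadweight loss = 2576

Pre-subsidy: 451.5 - 3.5P = -664 + 8P gives P* = 97, x* = 112.
With the subsidy, sellers receive Ps = Pb + 46 for each unit, where Pb is the price buyers pay.
Supply in terms of Pb becomes xs = -664 + 8(Pb + 46) = -296 + 8Pb. Setting this equal to demand: 451.5 - 3.5Pb = -296 + 8Pb, so Pb = 65.
Sellers receive Ps = 65 + 46 = 111; x' = 451.5 − 3.5·65 = 224.
The subsidy expands output by 224 − 112 = 112 past the efficient level; on those units the gap between marginal cost and willingness to pay runs from 0 up to 46.
DWL = ½ × 46 × 112 = 2576.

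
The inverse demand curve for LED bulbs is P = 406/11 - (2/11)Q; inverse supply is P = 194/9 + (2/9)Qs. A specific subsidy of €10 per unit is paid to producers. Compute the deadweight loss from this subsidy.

Pre-subsidy: 406/11 - (2/11)Q = 194/9 + (2/9)Q gives Q* = 38 and P* = 30.
With the subsidy, sellers receive Ps = Pb + 10 for each unit, where Pb is the price buyers pay.
On the curves, Pb = 406/11 - (2/11)Q and Ps = 194/9 + (2/9)Q; the wedge Ps − Pb = 10 gives 194/9 + (2/9)Q − (406/11 - (2/11)Q) = 10, so Q' = 62.75.
Then Pb = 406/11 − (2/11)·62.75 = 25.5 and Ps = 194/9 + (2/9)·62.75 = 35.5.
The subsidy expands output by 62.75 − 38 = 24.75 past the efficient level; on those units the gap between marginal cost and willingness to pay runs from 0 up to 10.
DWL = ½ × 10 × 24.75 = 123.75.

Deadweight loss = €123.75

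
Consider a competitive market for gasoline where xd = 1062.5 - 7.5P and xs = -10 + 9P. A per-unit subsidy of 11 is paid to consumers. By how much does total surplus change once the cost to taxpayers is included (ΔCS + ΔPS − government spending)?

Net change in total surplus = -247.5

Pre-subsidy: 1062.5 - 7.5P = -10 + 9P gives P* = 65, x* = 575.
With the rebate, buyers effectively pay Pb = Ps − 11, where Ps is the price sellers receive.
Demand in terms of Ps becomes xd = 1062.5 − 7.5(Ps − 11) = 1145 - 7.5Ps. Setting this equal to supply: 1145 - 7.5Ps = -10 + 9Ps, so Ps = 70.
Buyers pay Pb = 70 − 11 = 59; x' = -10 + 9·70 = 620.
ΔCS = ½(575 + 620)(65 − 59) = 3585; ΔPS = ½(575 + 620)(70 − 65) = 2987.5.
Government spending = 11 × 620 = 6820.
Net change = 3585 + 2987.5 − 6820 = -247.5. The loss equals the DWL triangle ½·11·45.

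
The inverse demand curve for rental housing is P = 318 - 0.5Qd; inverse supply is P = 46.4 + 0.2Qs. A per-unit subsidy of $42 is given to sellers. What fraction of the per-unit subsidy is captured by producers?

Producer share = 2/7

Pre-subsidy: 318 - 0.5Q = 46.4 + 0.2Q gives Q* = 388 and P* = 124.
With the subsidy, sellers receive Ps = Pb + 42 for each unit, where Pb is the price buyers pay.
On the curves, Pb = 318 - 0.5Q and Ps = 46.4 + 0.2Q; the wedge Ps − Pb = 42 gives 46.4 + 0.2Q − (318 - 0.5Q) = 42, so Q' = 448.
Then Pb = 318 − 0.5·448 = 94 and Ps = 46.4 + 0.2·448 = 136.
Buyers' price falls by P* − Pb = 124 − 94 = 30; sellers' price rises by Ps − P* = 136 − 124 = 12.
So producers capture 12/42 = 2/7 of each unit of subsidy.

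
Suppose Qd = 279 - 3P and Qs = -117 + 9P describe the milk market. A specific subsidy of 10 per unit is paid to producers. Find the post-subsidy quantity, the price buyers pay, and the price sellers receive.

Q' = 202.5; buyers pay 25.5; sellers receive 35.5

Pre-subsidy: 279 - 3P = -117 + 9P gives P* = 33, Q* = 180.
With the subsidy, sellers receive Ps = Pb + 10 for each unit, where Pb is the price buyers pay.
Supply in terms of Pb becomes Qs = -117 + 9(Pb + 10) = -27 + 9Pb. Setting this equal to demand: 279 - 3Pb = -27 + 9Pb, so Pb = 25.5.
Sellers receive Ps = 25.5 + 10 = 35.5; Q' = 279 − 3·25.5 = 202.5.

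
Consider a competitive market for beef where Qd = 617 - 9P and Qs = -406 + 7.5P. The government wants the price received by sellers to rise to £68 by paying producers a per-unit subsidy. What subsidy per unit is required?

Required subsidy s = £11 per unit

At a seller price of 68, quantity supplied is -406 + 7.5·68 = 104.
Buyers absorb 104 only when they pay Pb with 617 − 9·Pb = 104, i.e. Pb = 57.
s = Ps − Pb = 68 − 57 = 11.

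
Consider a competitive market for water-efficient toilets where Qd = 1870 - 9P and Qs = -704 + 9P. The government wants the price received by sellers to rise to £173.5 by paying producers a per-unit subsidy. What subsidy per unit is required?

At a seller price of 173.5, quantity supplied is -704 + 9·173.5 = 857.5.
Buyers absorb 857.5 only when they pay Pb with 1870 − 9·Pb = 857.5, i.e. Pb = 112.5.
s = Ps − Pb = 173.5 − 112.5 = 61.

Required subsidy s = £61 per unit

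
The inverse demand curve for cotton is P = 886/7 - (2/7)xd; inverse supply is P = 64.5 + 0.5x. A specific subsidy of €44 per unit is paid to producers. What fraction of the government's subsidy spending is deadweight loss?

Pre-subsidy: 886/7 - (2/7)x = 64.5 + 0.5x gives x* = 79 and P* = 104.
With the subsidy, sellers receive Ps = Pb + 44 for each unit, where Pb is the price buyers pay.
On the curves, Pb = 886/7 - (2/7)x and Ps = 64.5 + 0.5x; the wedge Ps − Pb = 44 gives 64.5 + 0.5x − (886/7 - (2/7)x) = 44, so x' = 135.
Then Pb = 886/7 − (2/7)·135 = 88 and Ps = 64.5 + 0.5·135 = 132.
ΔCS = ½(79 + 135)(104 − 88) = 1712; ΔPS = ½(79 + 135)(132 − 104) = 2996.
Government spending = 44 × 135 = 5940.
DWL = ½ × 44 × (135 − 79) = 1232; fraction = 1232 / 5940 = 28/135.

DWL / government spending = 28/135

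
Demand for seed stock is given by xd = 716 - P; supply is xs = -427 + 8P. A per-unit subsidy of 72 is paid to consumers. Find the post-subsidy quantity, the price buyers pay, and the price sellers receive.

x' = 653; buyers pay 63; sellers receive 135

Pre-subsidy: 716 - P = -427 + 8P gives P* = 127, x* = 589.
With the rebate, buyers effectively pay Pb = Ps − 72, where Ps is the price sellers receive.
Demand in terms of Ps becomes xd = 716 − 1(Ps − 72) = 788 - Ps. Setting this equal to supply: 788 - Ps = -427 + 8Ps, so Ps = 135.
Buyers pay Pb = 135 − 72 = 63; x' = -427 + 8·135 = 653.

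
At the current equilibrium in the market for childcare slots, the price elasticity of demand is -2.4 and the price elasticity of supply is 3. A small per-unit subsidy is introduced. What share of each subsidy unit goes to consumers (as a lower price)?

Consumer share = 5/9

For a small subsidy around the equilibrium, the benefit split depends on the relative slopes, which at a point are proportional to the elasticities.
Buyer share = εs/(εs + |εd|) = 3/(3 + 2.4) = 5/9; seller share = |εd|/(εs + |εd|) = 4/9.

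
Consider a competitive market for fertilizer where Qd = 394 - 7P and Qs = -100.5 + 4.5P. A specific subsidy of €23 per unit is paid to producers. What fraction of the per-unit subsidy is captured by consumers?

Pre-subsidy: 394 - 7P = -100.5 + 4.5P gives P* = 43, Q* = 93.
With the subsidy, sellers receive Ps = Pb + 23 for each unit, where Pb is the price buyers pay.
Supply in terms of Pb becomes Qs = -100.5 + 4.5(Pb + 23) = 3 + 4.5Pb. Setting this equal to demand: 394 - 7Pb = 3 + 4.5Pb, so Pb = 34.
Sellers receive Ps = 34 + 23 = 57; Q' = 394 − 7·34 = 156.
Buyers' price falls by P* − Pb = 43 − 34 = 9; sellers' price rises by Ps − P* = 57 − 43 = 14.
So consumers capture 9/23 = 9/23 of each unit of subsidy.

Consumer share = 9/23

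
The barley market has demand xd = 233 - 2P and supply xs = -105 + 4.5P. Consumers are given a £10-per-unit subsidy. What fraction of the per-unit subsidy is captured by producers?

Producer share = 4/13

Pre-subsidy: 233 - 2P = -105 + 4.5P gives P* = 52, x* = 129.
With the rebate, buyers effectively pay Pb = Ps − 10, where Ps is the price sellers receive.
Demand in terms of Ps becomes xd = 233 − 2(Ps − 10) = 253 - 2Ps. Setting this equal to supply: 253 - 2Ps = -105 + 4.5Ps, so Ps = 716/13.
Buyers pay Pb = 716/13 − 10 = 586/13; x' = -105 + 4.5·(716/13) = 1857/13.
Buyers' price falls by P* − Pb = 52 − 586/13 = 90/13; sellers' price rises by Ps − P* = 716/13 − 52 = 40/13.
So producers capture (40/13)/10 = 4/13 of each unit of subsidy.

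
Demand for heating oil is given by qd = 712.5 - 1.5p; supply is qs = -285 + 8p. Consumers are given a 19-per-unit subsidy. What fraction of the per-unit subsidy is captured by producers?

Producer share = 3/19

Pre-subsidy: 712.5 - 1.5p = -285 + 8p gives p* = 105, q* = 555.
With the rebate, buyers effectively pay pb = ps − 19, where ps is the price sellers receive.
Demand in terms of ps becomes qd = 712.5 − 1.5(ps − 19) = 741 - 1.5ps. Setting this equal to supply: 741 - 1.5ps = -285 + 8ps, so ps = 108.
Buyers pay pb = 108 − 19 = 89; q' = -285 + 8·108 = 579.
Buyers' price falls by p* − pb = 105 − 89 = 16; sellers' price rises by ps − p* = 108 − 105 = 3.
So producers capture 3/19 = 3/19 of each unit of subsidy.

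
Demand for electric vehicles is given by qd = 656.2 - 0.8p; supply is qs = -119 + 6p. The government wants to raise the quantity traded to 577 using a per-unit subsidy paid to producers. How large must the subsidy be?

Required subsidy s = 17 per unit

At q = 577, invert demand for the buyer price: pb = (656.2 − 577)/0.8 = 99; invert supply for the seller price: ps = (577 − (-119))/6 = 116.
The subsidy must fill the gap: s = ps − pb = 116 − 99 = 17.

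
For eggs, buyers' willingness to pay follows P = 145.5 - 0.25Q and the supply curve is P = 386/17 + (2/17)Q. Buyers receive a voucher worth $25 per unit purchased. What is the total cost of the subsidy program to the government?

Pre-subsidy: 145.5 - 0.25Q = 386/17 + (2/17)Q gives Q* = 334 and P* = 62.
With the rebate, buyers effectively pay Pb = Ps − 25, where Ps is the price sellers receive.
On the curves, Pb = 145.5 - 0.25Q and Ps = 386/17 + (2/17)Q; the wedge Ps − Pb = 25 gives 386/17 + (2/17)Q − (145.5 - 0.25Q) = 25, so Q' = 402.
Then Pb = 145.5 − 0.25·402 = 45 and Ps = 386/17 + (2/17)·402 = 70.
Government outlay = subsidy × quantity = 25 × 402 = 10050.

Government cost = $10050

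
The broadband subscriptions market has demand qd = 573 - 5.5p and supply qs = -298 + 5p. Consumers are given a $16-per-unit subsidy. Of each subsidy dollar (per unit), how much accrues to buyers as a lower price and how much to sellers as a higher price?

Buyers gain 160/21 per unit; sellers gain 176/21 per unit

Pre-subsidy: 573 - 5.5p = -298 + 5p gives p* = 1742/21, q* = 2452/21.
With the rebate, buyers effectively pay pb = ps − 16, where ps is the price sellers receive.
Demand in terms of ps becomes qd = 573 − 5.5(ps − 16) = 661 - 5.5ps. Setting this equal to supply: 661 - 5.5ps = -298 + 5ps, so ps = 274/3.
Buyers pay pb = 274/3 − 16 = 226/3; q' = -298 + 5·(274/3) = 476/3.
Buyers' price falls by p* − pb = 1742/21 − 226/3 = 160/21; sellers' price rises by ps − p* = 274/3 − 1742/21 = 176/21.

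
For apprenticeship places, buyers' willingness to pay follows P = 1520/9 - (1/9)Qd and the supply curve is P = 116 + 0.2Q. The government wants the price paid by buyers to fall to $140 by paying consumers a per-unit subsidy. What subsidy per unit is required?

Required subsidy s = $28 per unit

At a buyer price of 140, quantity demanded is 1520 − 9·140 = 260.
Sellers supply 260 only when they receive Ps = 116 + 0.2·260 = 168.
s = Ps − Pb = 168 − 140 = 28.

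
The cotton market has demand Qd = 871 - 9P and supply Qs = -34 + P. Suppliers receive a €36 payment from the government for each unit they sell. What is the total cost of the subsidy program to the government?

Government cost = €3200.4

Pre-subsidy: 871 - 9P = -34 + P gives P* = 90.5, Q* = 56.5.
With the subsidy, sellers receive Ps = Pb + 36 for each unit, where Pb is the price buyers pay.
Supply in terms of Pb becomes Qs = -34 + 1(Pb + 36) = 2 + Pb. Setting this equal to demand: 871 - 9Pb = 2 + Pb, so Pb = 86.9.
Sellers receive Ps = 86.9 + 36 = 122.9; Q' = 871 − 9·86.9 = 88.9.
Government outlay = subsidy × quantity = 36 × 88.9 = 3200.4.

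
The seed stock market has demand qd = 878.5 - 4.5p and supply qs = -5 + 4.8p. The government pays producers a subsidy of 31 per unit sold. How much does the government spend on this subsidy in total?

Government cost = 16213

Pre-subsidy: 878.5 - 4.5p = -5 + 4.8p gives p* = 95, q* = 451.
With the subsidy, sellers receive ps = pb + 31 for each unit, where pb is the price buyers pay.
Supply in terms of pb becomes qs = -5 + 4.8(pb + 31) = 143.8 + 4.8pb. Setting this equal to demand: 878.5 - 4.5pb = 143.8 + 4.8pb, so pb = 79.
Sellers receive ps = 79 + 31 = 110; q' = 878.5 − 4.5·79 = 523.
Government outlay = subsidy × quantity = 31 × 523 = 16213.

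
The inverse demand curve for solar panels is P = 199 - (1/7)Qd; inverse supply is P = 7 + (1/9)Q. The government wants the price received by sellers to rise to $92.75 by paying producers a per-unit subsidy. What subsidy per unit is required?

At a seller price of 92.75, quantity supplied is -63 + 9·92.75 = 771.75.
Buyers absorb 771.75 only when they pay Pb = 199 − (1/7)·771.75 = 88.75.
s = Ps − Pb = 92.75 − 88.75 = 4.

Required subsidy s = $4 per unit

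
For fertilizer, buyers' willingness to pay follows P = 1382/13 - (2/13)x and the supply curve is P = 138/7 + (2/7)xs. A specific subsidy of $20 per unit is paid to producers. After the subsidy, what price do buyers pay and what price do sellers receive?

Pre-subsidy: 1382/13 - (2/13)x = 138/7 + (2/7)x gives x* = 197 and P* = 76.
With the subsidy, sellers receive Ps = Pb + 20 for each unit, where Pb is the price buyers pay.
On the curves, Pb = 1382/13 - (2/13)x and Ps = 138/7 + (2/7)x; the wedge Ps − Pb = 20 gives 138/7 + (2/7)x − (1382/13 - (2/13)x) = 20, so x' = 242.5.
Then Pb = 1382/13 − (2/13)·242.5 = 69 and Ps = 138/7 + (2/7)·242.5 = 89.

Buyers pay $69; sellers receive $89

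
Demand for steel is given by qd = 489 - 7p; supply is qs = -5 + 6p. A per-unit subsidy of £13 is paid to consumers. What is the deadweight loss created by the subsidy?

Pre-subsidy: 489 - 7p = -5 + 6p gives p* = 38, q* = 223.
With the rebate, buyers effectively pay pb = ps − 13, where ps is the price sellers receive.
Demand in terms of ps becomes qd = 489 − 7(ps − 13) = 580 - 7ps. Setting this equal to supply: 580 - 7ps = -5 + 6ps, so ps = 45.
Buyers pay pb = 45 − 13 = 32; q' = -5 + 6·45 = 265.
The subsidy expands output by 265 − 223 = 42 past the efficient level; on those units the gap between marginal cost and willingness to pay runs from 0 up to 13.
DWL = ½ × 13 × 42 = 273.

Deadweight loss = £273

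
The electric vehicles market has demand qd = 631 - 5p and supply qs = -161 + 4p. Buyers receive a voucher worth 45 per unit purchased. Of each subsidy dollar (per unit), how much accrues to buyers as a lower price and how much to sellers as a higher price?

Pre-subsidy: 631 - 5p = -161 + 4p gives p* = 88, q* = 191.
With the rebate, buyers effectively pay pb = ps − 45, where ps is the price sellers receive.
Demand in terms of ps becomes qd = 631 − 5(ps − 45) = 856 - 5ps. Setting this equal to supply: 856 - 5ps = -161 + 4ps, so ps = 113.
Buyers pay pb = 113 − 45 = 68; q' = -161 + 4·113 = 291.
Buyers' price falls by p* − pb = 88 − 68 = 20; sellers' price rises by ps − p* = 113 − 88 = 25.

Buyers gain 20 per unit; sellers gain 25 per unit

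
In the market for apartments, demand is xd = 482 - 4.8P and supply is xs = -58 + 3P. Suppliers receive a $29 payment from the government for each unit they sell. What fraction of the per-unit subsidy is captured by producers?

Pre-subsidy: 482 - 4.8P = -58 + 3P gives P* = 900/13, x* = 1946/13.
With the subsidy, sellers receive Ps = Pb + 29 for each unit, where Pb is the price buyers pay.
Supply in terms of Pb becomes xs = -58 + 3(Pb + 29) = 29 + 3Pb. Setting this equal to demand: 482 - 4.8Pb = 29 + 3Pb, so Pb = 755/13.
Sellers receive Ps = 755/13 + 29 = 1132/13; x' = 482 − 4.8·(755/13) = 2642/13.
Buyers' price falls by P* − Pb = 900/13 − 755/13 = 145/13; sellers' price rises by Ps − P* = 1132/13 − 900/13 = 232/13.
So producers capture (232/13)/29 = 8/13 of each unit of subsidy.

Producer share = 8/13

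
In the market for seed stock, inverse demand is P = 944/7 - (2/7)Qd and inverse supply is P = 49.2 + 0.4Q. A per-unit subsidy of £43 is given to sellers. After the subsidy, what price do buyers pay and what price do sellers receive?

Pre-subsidy: 944/7 - (2/7)Q = 49.2 + 0.4Q gives Q* = 1499/12 and P* = 595/6.
With the subsidy, sellers receive Ps = Pb + 43 for each unit, where Pb is the price buyers pay.
On the curves, Pb = 944/7 - (2/7)Q and Ps = 49.2 + 0.4Q; the wedge Ps − Pb = 43 gives 49.2 + 0.4Q − (944/7 - (2/7)Q) = 43, so Q' = 187.625.
Then Pb = 944/7 − (2/7)·187.625 = 81.25 and Ps = 49.2 + 0.4·187.625 = 124.25.

Buyers pay £81.25; sellers receive £124.25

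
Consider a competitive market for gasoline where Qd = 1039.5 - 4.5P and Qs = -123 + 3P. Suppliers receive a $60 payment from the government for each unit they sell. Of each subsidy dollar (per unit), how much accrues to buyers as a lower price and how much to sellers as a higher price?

Buyers gain $24 per unit; sellers gain $36 per unit

Pre-subsidy: 1039.5 - 4.5P = -123 + 3P gives P* = 155, Q* = 342.
With the subsidy, sellers receive Ps = Pb + 60 for each unit, where Pb is the price buyers pay.
Supply in terms of Pb becomes Qs = -123 + 3(Pb + 60) = 57 + 3Pb. Setting this equal to demand: 1039.5 - 4.5Pb = 57 + 3Pb, so Pb = 131.
Sellers receive Ps = 131 + 60 = 191; Q' = 1039.5 − 4.5·131 = 450.
Buyers' price falls by P* − Pb = 155 − 131 = 24; sellers' price rises by Ps − P* = 191 − 155 = 36.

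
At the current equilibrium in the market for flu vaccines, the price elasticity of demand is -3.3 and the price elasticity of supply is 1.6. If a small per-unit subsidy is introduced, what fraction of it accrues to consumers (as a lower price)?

For a small subsidy around the equilibrium, the benefit split depends on the relative slopes, which at a point are proportional to the elasticities.
Buyer share = εs/(εs + |εd|) = 1.6/(1.6 + 3.3) = 16/49; seller share = |εd|/(εs + |εd|) = 33/49.

Consumer share = 16/49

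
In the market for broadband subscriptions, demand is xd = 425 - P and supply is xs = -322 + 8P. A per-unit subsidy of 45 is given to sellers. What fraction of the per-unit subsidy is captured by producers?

Pre-subsidy: 425 - P = -322 + 8P gives P* = 83, x* = 342.
With the subsidy, sellers receive Ps = Pb + 45 for each unit, where Pb is the price buyers pay.
Supply in terms of Pb becomes xs = -322 + 8(Pb + 45) = 38 + 8Pb. Setting this equal to demand: 425 - Pb = 38 + 8Pb, so Pb = 43.
Sellers receive Ps = 43 + 45 = 88; x' = 425 − 1·43 = 382.
Buyers' price falls by P* − Pb = 83 − 43 = 40; sellers' price rises by Ps − P* = 88 − 83 = 5.
So producers capture 5/45 = 1/9 of each unit of subsidy.

Producer share = 1/9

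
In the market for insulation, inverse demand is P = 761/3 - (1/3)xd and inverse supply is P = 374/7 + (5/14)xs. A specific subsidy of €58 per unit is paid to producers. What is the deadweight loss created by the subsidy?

Pre-subsidy: 761/3 - (1/3)x = 374/7 + (5/14)x gives x* = 290 and P* = 157.
With the subsidy, sellers receive Ps = Pb + 58 for each unit, where Pb is the price buyers pay.
On the curves, Pb = 761/3 - (1/3)x and Ps = 374/7 + (5/14)x; the wedge Ps − Pb = 58 gives 374/7 + (5/14)x − (761/3 - (1/3)x) = 58, so x' = 374.
Then Pb = 761/3 − (1/3)·374 = 129 and Ps = 374/7 + (5/14)·374 = 187.
The subsidy expands output by 374 − 290 = 84 past the efficient level; on those units the gap between marginal cost and willingness to pay runs from 0 up to 58.
DWL = ½ × 58 × 84 = 2436.

Deadweight loss = €2436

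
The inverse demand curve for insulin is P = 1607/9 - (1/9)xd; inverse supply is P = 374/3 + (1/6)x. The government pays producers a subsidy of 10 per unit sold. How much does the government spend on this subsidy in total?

Government cost = 2300

Pre-subsidy: 1607/9 - (1/9)x = 374/3 + (1/6)x gives x* = 194 and P* = 157.
With the subsidy, sellers receive Ps = Pb + 10 for each unit, where Pb is the price buyers pay.
On the curves, Pb = 1607/9 - (1/9)x and Ps = 374/3 + (1/6)x; the wedge Ps − Pb = 10 gives 374/3 + (1/6)x − (1607/9 - (1/9)x) = 10, so x' = 230.
Then Pb = 1607/9 − (1/9)·230 = 153 and Ps = 374/3 + (1/6)·230 = 163.
Government outlay = subsidy × quantity = 10 × 230 = 2300.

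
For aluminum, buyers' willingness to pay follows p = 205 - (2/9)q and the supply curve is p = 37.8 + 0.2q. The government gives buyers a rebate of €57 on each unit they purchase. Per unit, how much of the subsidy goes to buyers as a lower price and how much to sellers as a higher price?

Buyers gain €30 per unit; sellers gain €27 per unit

Pre-subsidy: 205 - (2/9)q = 37.8 + 0.2q gives q* = 396 and p* = 117.
With the rebate, buyers effectively pay pb = ps − 57, where ps is the price sellers receive.
On the curves, pb = 205 - (2/9)q and ps = 37.8 + 0.2q; the wedge ps − pb = 57 gives 37.8 + 0.2q − (205 - (2/9)q) = 57, so q' = 531.
Then pb = 205 − (2/9)·531 = 87 and ps = 37.8 + 0.2·531 = 144.
Buyers' price falls by p* − pb = 117 − 87 = 30; sellers' price rises by ps − p* = 144 − 117 = 27.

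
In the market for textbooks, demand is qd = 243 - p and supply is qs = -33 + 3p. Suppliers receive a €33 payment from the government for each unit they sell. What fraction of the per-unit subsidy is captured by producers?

Pre-subsidy: 243 - p = -33 + 3p gives p* = 69, q* = 174.
With the subsidy, sellers receive ps = pb + 33 for each unit, where pb is the price buyers pay.
Supply in terms of pb becomes qs = -33 + 3(pb + 33) = 66 + 3pb. Setting this equal to demand: 243 - pb = 66 + 3pb, so pb = 44.25.
Sellers receive ps = 44.25 + 33 = 77.25; q' = 243 − 1·44.25 = 198.75.
Buyers' price falls by p* − pb = 69 − 44.25 = 24.75; sellers' price rises by ps − p* = 77.25 − 69 = 8.25.
So producers capture 8.25/33 = 0.25 of each unit of subsidy.

Producer share = 0.25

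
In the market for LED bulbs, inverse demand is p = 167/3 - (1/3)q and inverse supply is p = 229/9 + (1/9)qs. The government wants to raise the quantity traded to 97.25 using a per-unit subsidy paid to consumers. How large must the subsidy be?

At q = 97.25, from the demand curve buyers pay pb = 167/3 − (1/3)·97.25 = 23.25; from the supply curve sellers need ps = 229/9 + (1/9)·97.25 = 36.25.
The subsidy must fill the gap: s = ps − pb = 36.25 − 23.25 = 13.

Required subsidy s = 13 per unit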